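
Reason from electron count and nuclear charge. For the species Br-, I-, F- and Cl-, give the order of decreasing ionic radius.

I- > Br- > Cl- > F-

Same group, same charge. Going down the group adds an extra shell of electrons, so the ion gets larger: F- is highest in the group and smallest.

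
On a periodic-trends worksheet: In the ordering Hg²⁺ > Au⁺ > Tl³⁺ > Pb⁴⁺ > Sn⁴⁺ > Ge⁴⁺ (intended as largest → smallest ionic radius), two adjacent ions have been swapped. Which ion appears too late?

Au⁺

Scanning neighbour by neighbour, only Hg²⁺/Au⁺ violates a trend: both have 78 electrons but Z(Hg)=80 > Z(Au)=79, so Hg²⁺ should be the smaller of the two. That makes Au⁺ the one sitting a position late relative to where it belongs.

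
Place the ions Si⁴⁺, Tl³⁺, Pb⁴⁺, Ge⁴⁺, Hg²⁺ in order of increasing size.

Si⁴⁺ (Z=14, 10 e⁻), Ge⁴⁺ (Z=32, 28 e⁻), Pb⁴⁺ (Z=82, 78 e⁻), Tl³⁺ (Z=81, 78 e⁻), Hg²⁺ (Z=80, 78 e⁻). Si⁴⁺ < Ge⁴⁺ (same group, 1 shell fewer); Ge⁴⁺ < Pb⁴⁺ (same group, 2 shells fewer); Pb⁴⁺ < Tl³⁺ (isoelectronic, higher Z=82 is smaller); Tl³⁺ < Hg²⁺ (both 78 e⁻, Z=81>80).

Si⁴⁺ < Ge⁴⁺ < Pb⁴⁺ < Tl³⁺ < Hg²⁺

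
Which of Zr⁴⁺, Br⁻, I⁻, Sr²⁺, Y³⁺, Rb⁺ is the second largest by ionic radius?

Work out protons and electrons: Zr⁴⁺ has 36 e⁻ (Z=40), Y³⁺ has 36 e⁻ (Z=39), Sr²⁺ has 36 e⁻ (Z=38), Rb⁺ has 36 e⁻ (Z=37), Br⁻ has 36 e⁻ (Z=35), I⁻ has 54 e⁻ (Z=53). Zr⁴⁺ < Y³⁺ (isoelectronic, higher Z=40 is smaller); Y³⁺ < Sr²⁺ (isoelectronic, higher Z=39 is smaller); Sr²⁺ < Rb⁺ (isoelectronic, higher Z=38 is smaller); Rb⁺ < Br⁻ (isoelectronic, higher Z=37 is smaller); Br⁻ < I⁻ (same group, 1 shell fewer).
Full ascending order: Zr⁴⁺ < Y³⁺ < Sr²⁺ < Rb⁺ < Br⁻ < I⁻. Counting from the largest, position 2 is Br⁻.

Br⁻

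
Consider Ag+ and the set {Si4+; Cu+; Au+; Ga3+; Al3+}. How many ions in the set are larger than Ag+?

1

First list Z and electron count for each: Si4+ has 10 e⁻ (Z=14), Al3+ has 10 e⁻ (Z=13), Ga3+ has 28 e⁻ (Z=31), Cu+ has 28 e⁻ (Z=29), Ag+ has 46 e⁻ (Z=47), Au+ has 78 e⁻ (Z=79). Si4+ < Al3+ (both 10 e⁻, Z=14>13); Al3+ < Ga3+ (same group, period 3 vs 4); Ga3+ < Cu+ (isoelectronic, higher Z=31 is smaller); Cu+ < Ag+ (same group, 1 shell fewer); Ag+ < Au+ (same group, 1 shell fewer).
Overall: Si4+ < Al3+ < Ga3+ < Cu+ < Ag+ < Au+. Ag+ has 4 below it and 1 above. So 1 is larger.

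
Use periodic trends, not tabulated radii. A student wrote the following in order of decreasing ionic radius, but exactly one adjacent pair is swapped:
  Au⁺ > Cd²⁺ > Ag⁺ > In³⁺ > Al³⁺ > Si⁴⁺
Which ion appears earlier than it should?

Cd²⁺

Check each adjacent pair. Cd²⁺ and Ag⁺ are reversed: Cd²⁺ and Ag⁺ share 46 electrons; the higher nuclear charge on Cd (Z=48) contracts it more, so Cd²⁺ < Ag⁺. No other neighbouring pair contradicts the periodic trends, so Cd²⁺ is the ion listed too early.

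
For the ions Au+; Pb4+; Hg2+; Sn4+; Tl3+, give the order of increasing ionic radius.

Tabulating Z and e⁻: Sn4+ (Z=50, 46 e⁻), Pb4+ (Z=82, 78 e⁻), Tl3+ (Z=81, 78 e⁻), Hg2+ (Z=80, 78 e⁻), Au+ (Z=79, 78 e⁻). Sn4+ < Pb4+ (same group, period 5 vs 6); Pb4+ < Tl3+ (both 78 e⁻, Z=82>81); Tl3+ < Hg2+ (isoelectronic, higher Z=81 is smaller); Hg2+ < Au+ (both 78 e⁻, Z=80>79).

Sn4+ < Pb4+ < Tl3+ < Hg2+ < Au+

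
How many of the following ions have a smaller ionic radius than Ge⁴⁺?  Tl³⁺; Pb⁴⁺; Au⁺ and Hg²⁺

Work out protons and electrons: Ge⁴⁺ (Z=32, 28 e⁻), Pb⁴⁺ (Z=82, 78 e⁻), Tl³⁺ (Z=81, 78 e⁻), Hg²⁺ (Z=80, 78 e⁻), Au⁺ (Z=79, 78 e⁻). Ge⁴⁺ < Pb⁴⁺ (same group, 2 shells fewer); Pb⁴⁺ < Tl³⁺ (both 78 e⁻, Z=82>81); Tl³⁺ < Hg²⁺ (isoelectronic, higher Z=81 is smaller); Hg²⁺ < Au⁺ (isoelectronic, higher Z=80 is smaller).
Overall: Ge⁴⁺ < Pb⁴⁺ < Tl³⁺ < Hg²⁺ < Au⁺. Ge⁴⁺ has 0 below it and 4 above. Count: 0.

0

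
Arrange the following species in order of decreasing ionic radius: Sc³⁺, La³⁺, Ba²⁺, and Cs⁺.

Sc³⁺ (Z=21, 18 e⁻), La³⁺ (Z=57, 54 e⁻), Ba²⁺ (Z=56, 54 e⁻), Cs⁺ (Z=55, 54 e⁻). Sc³⁺ < La³⁺ (same group, period 4 vs 6); La³⁺ < Ba²⁺ (both 54 e⁻, Z=57>56); Ba²⁺ < Cs⁺ (isoelectronic, higher Z=56 is smaller).

Cs⁺ > Ba²⁺ > La³⁺ > Sc³⁺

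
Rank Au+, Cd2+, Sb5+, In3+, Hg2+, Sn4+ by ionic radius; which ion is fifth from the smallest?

Hg2+

Tabulating Z and e⁻: Sb5+ has 46 e⁻ (Z=51), Sn4+ has 46 e⁻ (Z=50), In3+ has 46 e⁻ (Z=49), Cd2+ has 46 e⁻ (Z=48), Hg2+ has 78 e⁻ (Z=80), Au+ has 78 e⁻ (Z=79). Sb5+ < Sn4+ (both 46 e⁻, Z=51>50); Sn4+ < In3+ (both 46 e⁻, Z=50>49); In3+ < Cd2+ (both 46 e⁻, Z=49>48); Cd2+ < Hg2+ (same group, 1 shell fewer); Hg2+ < Au+ (isoelectronic, higher Z=80 is smaller).
That gives Sb5+ < Sn4+ < In3+ < Cd2+ < Hg2+ < Au+. From the smallest end, number 5 is Hg2+.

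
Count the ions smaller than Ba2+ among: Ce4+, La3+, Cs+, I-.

These species are isoelectronic with 54 electrons. The only difference is the number of protons: Ce4+ (Z=58), La3+ (Z=57), Ba2+ (Z=56), Cs+ (Z=55), I- (Z=53). The strongest nuclear pull (Ce4+) gives the smallest ion.
Ordering all of them (including Ba2+) by radius gives Ce4+ < La3+ < Ba2+ < Cs+ < I-. So 2 are smaller.

2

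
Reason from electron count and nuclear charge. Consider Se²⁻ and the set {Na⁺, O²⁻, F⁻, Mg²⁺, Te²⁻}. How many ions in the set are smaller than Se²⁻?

First list Z and electron count for each: Mg²⁺ has 10 e⁻ (Z=12), Na⁺ has 10 e⁻ (Z=11), F⁻ has 10 e⁻ (Z=9), O²⁻ has 10 e⁻ (Z=8), Se²⁻ has 36 e⁻ (Z=34), Te²⁻ has 54 e⁻ (Z=52). Mg²⁺ < Na⁺ (isoelectronic, higher Z=12 is smaller); Na⁺ < F⁻ (both 10 e⁻, Z=11>9); F⁻ < O²⁻ (both 10 e⁻, Z=9>8); O²⁻ < Se²⁻ (same group, 2 shells fewer); Se²⁻ < Te²⁻ (same group, period 4 vs 5).
Relative to Se²⁻, the ions that are smaller are Mg²⁺, Na⁺, F⁻, O²⁻. That's 4.

4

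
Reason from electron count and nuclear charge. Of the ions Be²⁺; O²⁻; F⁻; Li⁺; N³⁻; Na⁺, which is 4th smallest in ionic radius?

Electron counts and nuclear charges: Be²⁺: 2 e⁻, Z=4, Li⁺: 2 e⁻, Z=3, Na⁺: 10 e⁻, Z=11, F⁻: 10 e⁻, Z=9, O²⁻: 10 e⁻, Z=8, N³⁻: 10 e⁻, Z=7. Be²⁺ < Li⁺ (isoelectronic, higher Z=4 is smaller); Li⁺ < Na⁺ (same group, period 2 vs 3); Na⁺ < F⁻ (both 10 e⁻, Z=11>9); F⁻ < O²⁻ (isoelectronic, higher Z=9 is smaller); O²⁻ < N³⁻ (isoelectronic, higher Z=8 is smaller).
Ordering: Be²⁺ < Li⁺ < Na⁺ < F⁻ < O²⁻ < N³⁻. The 4th smallest is F⁻.

F⁻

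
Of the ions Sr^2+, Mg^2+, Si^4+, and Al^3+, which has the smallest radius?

Si^4+

Work out protons and electrons: Si^4+ has 10 e⁻ (Z=14), Al^3+ has 10 e⁻ (Z=13), Mg^2+ has 10 e⁻ (Z=12), Sr^2+ has 36 e⁻ (Z=38). Si^4+ < Al^3+ (isoelectronic, higher Z=14 is smaller); Al^3+ < Mg^2+ (isoelectronic, higher Z=13 is smaller); Mg^2+ < Sr^2+ (same group, 2 shells fewer).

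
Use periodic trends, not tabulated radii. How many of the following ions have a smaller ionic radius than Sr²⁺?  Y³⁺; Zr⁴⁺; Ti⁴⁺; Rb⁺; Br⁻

Tabulating Z and e⁻: Ti⁴⁺: 18 e⁻, Z=22, Zr⁴⁺: 36 e⁻, Z=40, Y³⁺: 36 e⁻, Z=39, Sr²⁺: 36 e⁻, Z=38, Rb⁺: 36 e⁻, Z=37, Br⁻: 36 e⁻, Z=35. Ti⁴⁺ < Zr⁴⁺ (same group, 1 shell fewer); Zr⁴⁺ < Y³⁺ (both 36 e⁻, Z=40>39); Y³⁺ < Sr²⁺ (isoelectronic, higher Z=39 is smaller); Sr²⁺ < Rb⁺ (both 36 e⁻, Z=38>37); Rb⁺ < Br⁻ (both 36 e⁻, Z=37>35).
Placing each against Sr²⁺: smaller — Ti⁴⁺, Zr⁴⁺, Y³⁺; larger — Rb⁺, Br⁻. So 3 are smaller.

3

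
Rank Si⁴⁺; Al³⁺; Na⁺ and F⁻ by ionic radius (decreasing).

F⁻ > Na⁺ > Al³⁺ > Si⁴⁺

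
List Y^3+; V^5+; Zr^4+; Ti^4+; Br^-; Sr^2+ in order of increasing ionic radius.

V^5+ < Ti^4+ < Zr^4+ < Y^3+ < Sr^2+ < Br^-

First list Z and electron count for each: V^5+ has 18 e⁻ (Z=23), Ti^4+ has 18 e⁻ (Z=22), Zr^4+ has 36 e⁻ (Z=40), Y^3+ has 36 e⁻ (Z=39), Sr^2+ has 36 e⁻ (Z=38), Br^- has 36 e⁻ (Z=35). V^5+ < Ti^4+ (both 18 e⁻, Z=23>22); Ti^4+ < Zr^4+ (same group, 1 shell fewer); Zr^4+ < Y^3+ (both 36 e⁻, Z=40>39); Y^3+ < Sr^2+ (both 36 e⁻, Z=39>38); Sr^2+ < Br^- (both 36 e⁻, Z=38>35).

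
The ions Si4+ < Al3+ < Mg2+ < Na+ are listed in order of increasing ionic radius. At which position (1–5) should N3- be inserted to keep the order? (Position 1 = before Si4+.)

Isoelectronic series (10 e⁻ each). Size is set by nuclear charge: more protons means a smaller ion. Si4+ (Z=14), Al3+ (Z=13), Mg2+ (Z=12), Na+ (Z=11), N3- (Z=7).
With N3- included the full order is Si4+ < Al3+ < Mg2+ < Na+ < N3-, so it takes position 5.

5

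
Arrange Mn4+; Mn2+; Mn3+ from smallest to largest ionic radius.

Mn4+ < Mn3+ < Mn2+

Same element, different charge: the more highly charged cation has fewer electrons and a greater effective nuclear charge per electron, making Mn4+ the smallest.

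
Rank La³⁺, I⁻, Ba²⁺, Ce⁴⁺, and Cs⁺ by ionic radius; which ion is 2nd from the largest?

Cs⁺

Isoelectronic series (54 e⁻ each). Size is set by nuclear charge: more protons means a smaller ion. Ce⁴⁺ (Z=58), La³⁺ (Z=57), Ba²⁺ (Z=56), Cs⁺ (Z=55), I⁻ (Z=53).
Full ascending order: Ce⁴⁺ < La³⁺ < Ba²⁺ < Cs⁺ < I⁻. Counting from the largest, position 2 is Cs⁺.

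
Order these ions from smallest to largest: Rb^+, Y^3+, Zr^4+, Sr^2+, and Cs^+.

Electron counts and nuclear charges: Zr^4+: 36 e⁻, Z=40, Y^3+: 36 e⁻, Z=39, Sr^2+: 36 e⁻, Z=38, Rb^+: 36 e⁻, Z=37, Cs^+: 54 e⁻, Z=55. Zr^4+ < Y^3+ (both 36 e⁻, Z=40>39); Y^3+ < Sr^2+ (isoelectronic, higher Z=39 is smaller); Sr^2+ < Rb^+ (isoelectronic, higher Z=38 is smaller); Rb^+ < Cs^+ (same group, period 5 vs 6).

Zr^4+ < Y^3+ < Sr^2+ < Rb^+ < Cs^+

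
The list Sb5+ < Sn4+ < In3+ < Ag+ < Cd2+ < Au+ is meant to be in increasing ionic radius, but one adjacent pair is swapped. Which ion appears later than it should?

Compare adjacent ions: Cd2+ and Ag+ share 46 electrons; the higher nuclear charge on Cd (Z=48) contracts it more, so Cd2+ < Ag+ — yet in this increasing list Ag+ sits before Cd2+. Nothing else is reversed, so Cd2+ should move one place to the left.

Cd2+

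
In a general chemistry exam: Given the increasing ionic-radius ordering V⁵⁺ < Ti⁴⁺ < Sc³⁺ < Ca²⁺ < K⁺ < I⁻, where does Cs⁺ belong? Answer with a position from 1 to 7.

6

Electron counts and nuclear charges: V⁵⁺ (Z=23, 18 e⁻), Ti⁴⁺ (Z=22, 18 e⁻), Sc³⁺ (Z=21, 18 e⁻), Ca²⁺ (Z=20, 18 e⁻), K⁺ (Z=19, 18 e⁻), Cs⁺ (Z=55, 54 e⁻), I⁻ (Z=53, 54 e⁻). V⁵⁺ < Ti⁴⁺ (both 18 e⁻, Z=23>22); Ti⁴⁺ < Sc³⁺ (both 18 e⁻, Z=22>21); Sc³⁺ < Ca²⁺ (isoelectronic, higher Z=21 is smaller); Ca²⁺ < K⁺ (both 18 e⁻, Z=20>19); K⁺ < Cs⁺ (same group, 2 shells fewer); Cs⁺ < I⁻ (both 54 e⁻, Z=55>53).
Putting Cs⁺ in gives V⁵⁺ < Ti⁴⁺ < Sc³⁺ < Ca²⁺ < K⁺ < Cs⁺ < I⁻; it lands at slot 6.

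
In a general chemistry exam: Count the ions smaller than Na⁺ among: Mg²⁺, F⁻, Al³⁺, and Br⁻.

2

Electron counts and nuclear charges: Al³⁺ has 10 e⁻ (Z=13), Mg²⁺ has 10 e⁻ (Z=12), Na⁺ has 10 e⁻ (Z=11), F⁻ has 10 e⁻ (Z=9), Br⁻ has 36 e⁻ (Z=35). Al³⁺ < Mg²⁺ (isoelectronic, higher Z=13 is smaller); Mg²⁺ < Na⁺ (both 10 e⁻, Z=12>11); Na⁺ < F⁻ (isoelectronic, higher Z=11 is smaller); F⁻ < Br⁻ (same group, 2 shells fewer).
Placing each against Na⁺: smaller — Al³⁺, Mg²⁺; larger — F⁻, Br⁻. That's 2.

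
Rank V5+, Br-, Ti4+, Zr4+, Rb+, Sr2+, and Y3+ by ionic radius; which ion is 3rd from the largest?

Sr2+

V5+ has 18 e⁻ (Z=23), Ti4+ has 18 e⁻ (Z=22), Zr4+ has 36 e⁻ (Z=40), Y3+ has 36 e⁻ (Z=39), Sr2+ has 36 e⁻ (Z=38), Rb+ has 36 e⁻ (Z=37), Br- has 36 e⁻ (Z=35). V5+ < Ti4+ (isoelectronic, higher Z=23 is smaller); Ti4+ < Zr4+ (same group, 1 shell fewer); Zr4+ < Y3+ (both 36 e⁻, Z=40>39); Y3+ < Sr2+ (both 36 e⁻, Z=39>38); Sr2+ < Rb+ (both 36 e⁻, Z=38>37); Rb+ < Br- (isoelectronic, higher Z=37 is smaller).
So the order is V5+ < Ti4+ < Zr4+ < Y3+ < Sr2+ < Rb+ < Br-; the 3rd-largest ion is Sr2+.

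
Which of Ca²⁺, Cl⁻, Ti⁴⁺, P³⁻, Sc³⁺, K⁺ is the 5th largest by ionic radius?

Each ion has 18 electrons. The ranking follows nuclear charge in reverse — greater Z gives a smaller radius. Ti⁴⁺ (Z=22), Sc³⁺ (Z=21), Ca²⁺ (Z=20), K⁺ (Z=19), Cl⁻ (Z=17), P³⁻ (Z=15).
So the order is Ti⁴⁺ < Sc³⁺ < Ca²⁺ < K⁺ < Cl⁻ < P³⁻; the 5th-largest ion is Sc³⁺.

Sc³⁺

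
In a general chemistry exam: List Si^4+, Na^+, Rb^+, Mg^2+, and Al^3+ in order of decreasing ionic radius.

First list Z and electron count for each: Si^4+ has 10 e⁻ (Z=14), Al^3+ has 10 e⁻ (Z=13), Mg^2+ has 10 e⁻ (Z=12), Na^+ has 10 e⁻ (Z=11), Rb^+ has 36 e⁻ (Z=37). Si^4+ < Al^3+ (both 10 e⁻, Z=14>13); Al^3+ < Mg^2+ (isoelectronic, higher Z=13 is smaller); Mg^2+ < Na^+ (isoelectronic, higher Z=12 is smaller); Na^+ < Rb^+ (same group, 2 shells fewer).

Rb^+ > Na^+ > Mg^2+ > Al^3+ > Si^4+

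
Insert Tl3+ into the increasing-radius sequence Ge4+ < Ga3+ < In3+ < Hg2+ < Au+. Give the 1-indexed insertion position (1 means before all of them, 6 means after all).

Electron counts and nuclear charges: Ge4+ has 28 e⁻ (Z=32), Ga3+ has 28 e⁻ (Z=31), In3+ has 46 e⁻ (Z=49), Tl3+ has 78 e⁻ (Z=81), Hg2+ has 78 e⁻ (Z=80), Au+ has 78 e⁻ (Z=79). Ge4+ < Ga3+ (isoelectronic, higher Z=32 is smaller); Ga3+ < In3+ (same group, period 4 vs 5); In3+ < Tl3+ (same group, period 5 vs 6); Tl3+ < Hg2+ (isoelectronic, higher Z=81 is smaller); Hg2+ < Au+ (both 78 e⁻, Z=80>79).
Merged order: Ge4+ < Ga3+ < In3+ < Tl3+ < Hg2+ < Au+ — Tl3+ is number 4.

4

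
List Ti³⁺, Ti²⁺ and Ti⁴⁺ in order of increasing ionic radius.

Ti⁴⁺ < Ti³⁺ < Ti²⁺

For a single element, ionic radius drops as positive charge rises — Ti⁴⁺ < Ti²⁺.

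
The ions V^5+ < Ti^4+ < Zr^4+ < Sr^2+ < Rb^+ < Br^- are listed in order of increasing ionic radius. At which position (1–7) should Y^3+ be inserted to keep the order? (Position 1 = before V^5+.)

4

Work out protons and electrons: V^5+ (Z=23, 18 e⁻), Ti^4+ (Z=22, 18 e⁻), Zr^4+ (Z=40, 36 e⁻), Y^3+ (Z=39, 36 e⁻), Sr^2+ (Z=38, 36 e⁻), Rb^+ (Z=37, 36 e⁻), Br^- (Z=35, 36 e⁻). V^5+ < Ti^4+ (both 18 e⁻, Z=23>22); Ti^4+ < Zr^4+ (same group, period 4 vs 5); Zr^4+ < Y^3+ (isoelectronic, higher Z=40 is smaller); Y^3+ < Sr^2+ (isoelectronic, higher Z=39 is smaller); Sr^2+ < Rb^+ (both 36 e⁻, Z=38>37); Rb^+ < Br^- (isoelectronic, higher Z=37 is smaller).
The complete sequence is V^5+ < Ti^4+ < Zr^4+ < Y^3+ < Sr^2+ < Rb^+ < Br^-. Y^3+ sits at position 4.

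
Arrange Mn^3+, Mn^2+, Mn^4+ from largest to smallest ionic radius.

Mn^2+ > Mn^3+ > Mn^4+

These are all Mn ions. Removing more electrons (higher positive charge) pulls the remaining electrons in closer, so Mn^4+ is smallest and Mn^2+ is largest.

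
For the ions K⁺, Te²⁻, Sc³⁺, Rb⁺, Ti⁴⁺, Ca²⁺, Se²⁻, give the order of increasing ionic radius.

Ti⁴⁺: 18 e⁻, Z=22, Sc³⁺: 18 e⁻, Z=21, Ca²⁺: 18 e⁻, Z=20, K⁺: 18 e⁻, Z=19, Rb⁺: 36 e⁻, Z=37, Se²⁻: 36 e⁻, Z=34, Te²⁻: 54 e⁻, Z=52. Ti⁴⁺ < Sc³⁺ (isoelectronic, higher Z=22 is smaller); Sc³⁺ < Ca²⁺ (isoelectronic, higher Z=21 is smaller); Ca²⁺ < K⁺ (isoelectronic, higher Z=20 is smaller); K⁺ < Rb⁺ (same group, period 4 vs 5); Rb⁺ < Se²⁻ (both 36 e⁻, Z=37>34); Se²⁻ < Te²⁻ (same group, period 4 vs 5).

Ti⁴⁺ < Sc³⁺ < Ca²⁺ < K⁺ < Rb⁺ < Se²⁻ < Te²⁻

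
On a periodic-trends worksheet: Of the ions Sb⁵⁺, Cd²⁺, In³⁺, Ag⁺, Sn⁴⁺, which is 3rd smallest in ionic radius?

Each ion has 46 electrons. The ranking follows nuclear charge in reverse — greater Z gives a smaller radius. Sb⁵⁺ (Z=51), Sn⁴⁺ (Z=50), In³⁺ (Z=49), Cd²⁺ (Z=48), Ag⁺ (Z=47).
So the order is Sb⁵⁺ < Sn⁴⁺ < In³⁺ < Cd²⁺ < Ag⁺; the 3rd-smallest ion is In³⁺.

In³⁺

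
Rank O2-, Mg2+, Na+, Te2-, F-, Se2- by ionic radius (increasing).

First list Z and electron count for each: Mg2+: 10 e⁻, Z=12, Na+: 10 e⁻, Z=11, F-: 10 e⁻, Z=9, O2-: 10 e⁻, Z=8, Se2-: 36 e⁻, Z=34, Te2-: 54 e⁻, Z=52. Mg2+ < Na+ (isoelectronic, higher Z=12 is smaller); Na+ < F- (both 10 e⁻, Z=11>9); F- < O2- (isoelectronic, higher Z=9 is smaller); O2- < Se2- (same group, 2 shells fewer); Se2- < Te2- (same group, 1 shell fewer).

Mg2+ < Na+ < F- < O2- < Se2- < Te2-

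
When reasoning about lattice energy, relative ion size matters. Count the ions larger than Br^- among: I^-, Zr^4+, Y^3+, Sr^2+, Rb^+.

Electron counts and nuclear charges: Zr^4+ (Z=40, 36 e⁻), Y^3+ (Z=39, 36 e⁻), Sr^2+ (Z=38, 36 e⁻), Rb^+ (Z=37, 36 e⁻), Br^- (Z=35, 36 e⁻), I^- (Z=53, 54 e⁻). Zr^4+ < Y^3+ (both 36 e⁻, Z=40>39); Y^3+ < Sr^2+ (both 36 e⁻, Z=39>38); Sr^2+ < Rb^+ (isoelectronic, higher Z=38 is smaller); Rb^+ < Br^- (both 36 e⁻, Z=37>35); Br^- < I^- (same group, period 4 vs 5).
Ordering all of them (including Br^-) by radius gives Zr^4+ < Y^3+ < Sr^2+ < Rb^+ < Br^- < I^-. So 1 is larger.

1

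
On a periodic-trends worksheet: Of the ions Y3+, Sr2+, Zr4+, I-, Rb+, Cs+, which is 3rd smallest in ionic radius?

Work out protons and electrons: Zr4+: 36 e⁻, Z=40, Y3+: 36 e⁻, Z=39, Sr2+: 36 e⁻, Z=38, Rb+: 36 e⁻, Z=37, Cs+: 54 e⁻, Z=55, I-: 54 e⁻, Z=53. Zr4+ < Y3+ (both 36 e⁻, Z=40>39); Y3+ < Sr2+ (both 36 e⁻, Z=39>38); Sr2+ < Rb+ (both 36 e⁻, Z=38>37); Rb+ < Cs+ (same group, period 5 vs 6); Cs+ < I- (isoelectronic, higher Z=55 is smaller).
So the order is Zr4+ < Y3+ < Sr2+ < Rb+ < Cs+ < I-; the 3rd-smallest ion is Sr2+.

Sr2+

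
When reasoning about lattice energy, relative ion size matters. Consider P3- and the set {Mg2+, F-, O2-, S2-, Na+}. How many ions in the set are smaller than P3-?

Work out protons and electrons: Mg2+: 10 e⁻, Z=12, Na+: 10 e⁻, Z=11, F-: 10 e⁻, Z=9, O2-: 10 e⁻, Z=8, S2-: 18 e⁻, Z=16, P3-: 18 e⁻, Z=15. Mg2+ < Na+ (both 10 e⁻, Z=12>11); Na+ < F- (both 10 e⁻, Z=11>9); F- < O2- (isoelectronic, higher Z=9 is smaller); O2- < S2- (same group, 1 shell fewer); S2- < P3- (both 18 e⁻, Z=16>15).
Placing each against P3-: smaller — Mg2+, Na+, F-, O2-, S2-; larger — none. That's 5.

5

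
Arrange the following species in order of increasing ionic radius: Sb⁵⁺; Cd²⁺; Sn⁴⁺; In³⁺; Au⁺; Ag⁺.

Sb⁵⁺ < Sn⁴⁺ < In³⁺ < Cd²⁺ < Ag⁺ < Au⁺

Electron counts and nuclear charges: Sb⁵⁺ has 46 e⁻ (Z=51), Sn⁴⁺ has 46 e⁻ (Z=50), In³⁺ has 46 e⁻ (Z=49), Cd²⁺ has 46 e⁻ (Z=48), Ag⁺ has 46 e⁻ (Z=47), Au⁺ has 78 e⁻ (Z=79). Sb⁵⁺ < Sn⁴⁺ (both 46 e⁻, Z=51>50); Sn⁴⁺ < In³⁺ (isoelectronic, higher Z=50 is smaller); In³⁺ < Cd²⁺ (isoelectronic, higher Z=49 is smaller); Cd²⁺ < Ag⁺ (both 46 e⁻, Z=48>47); Ag⁺ < Au⁺ (same group, period 5 vs 6).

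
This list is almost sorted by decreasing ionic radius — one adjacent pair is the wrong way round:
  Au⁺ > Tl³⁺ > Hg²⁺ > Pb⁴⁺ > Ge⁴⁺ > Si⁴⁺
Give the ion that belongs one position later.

Tl³⁺

Scanning neighbour by neighbour, only Tl³⁺/Hg²⁺ violates a trend: they are isoelectronic (78 e⁻) and Tl has more protons than Hg (81 vs 80), making Tl³⁺ smaller. That makes Tl³⁺ the one sitting a position early relative to where it belongs.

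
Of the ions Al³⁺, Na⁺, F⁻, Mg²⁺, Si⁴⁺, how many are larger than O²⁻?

Each ion has 10 electrons. The ranking follows nuclear charge in reverse — greater Z gives a smaller radius. Si⁴⁺ (Z=14), Al³⁺ (Z=13), Mg²⁺ (Z=12), Na⁺ (Z=11), F⁻ (Z=9), O²⁻ (Z=8).
Relative to O²⁻, the ions that are larger are none. That's 0.

0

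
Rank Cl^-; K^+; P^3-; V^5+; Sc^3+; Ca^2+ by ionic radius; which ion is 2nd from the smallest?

Sc^3+

All of these have 18 electrons (isoelectronic). With the same electron cloud, the ion with the most protons pulls it in tightest. Nuclear charges: V^5+ (Z=23), Sc^3+ (Z=21), Ca^2+ (Z=20), K^+ (Z=19), Cl^- (Z=17), P^3- (Z=15). Highest Z is smallest.
Full ascending order: V^5+ < Sc^3+ < Ca^2+ < K^+ < Cl^- < P^3-. Counting from the smallest, position 2 is Sc^3+.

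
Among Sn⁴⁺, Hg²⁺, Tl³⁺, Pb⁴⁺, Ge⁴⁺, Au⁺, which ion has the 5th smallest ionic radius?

Hg²⁺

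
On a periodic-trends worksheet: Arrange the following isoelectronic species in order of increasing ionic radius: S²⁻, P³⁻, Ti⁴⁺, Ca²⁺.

Ti⁴⁺ < Ca²⁺ < S²⁻ < P³⁻

All of these have 18 electrons (isoelectronic). With the same electron cloud, the ion with the most protons pulls it in tightest. Nuclear charges: Ti⁴⁺ (Z=22), Ca²⁺ (Z=20), S²⁻ (Z=16), P³⁻ (Z=15). Highest Z is smallest.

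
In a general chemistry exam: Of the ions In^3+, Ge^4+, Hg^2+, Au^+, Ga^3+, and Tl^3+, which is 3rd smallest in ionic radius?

In^3+

Electron counts and nuclear charges: Ge^4+ has 28 e⁻ (Z=32), Ga^3+ has 28 e⁻ (Z=31), In^3+ has 46 e⁻ (Z=49), Tl^3+ has 78 e⁻ (Z=81), Hg^2+ has 78 e⁻ (Z=80), Au^+ has 78 e⁻ (Z=79). Ge^4+ < Ga^3+ (isoelectronic, higher Z=32 is smaller); Ga^3+ < In^3+ (same group, period 4 vs 5); In^3+ < Tl^3+ (same group, 1 shell fewer); Tl^3+ < Hg^2+ (both 78 e⁻, Z=81>80); Hg^2+ < Au^+ (both 78 e⁻, Z=80>79).
Full ascending order: Ge^4+ < Ga^3+ < In^3+ < Tl^3+ < Hg^2+ < Au^+. Counting from the smallest, position 3 is In^3+.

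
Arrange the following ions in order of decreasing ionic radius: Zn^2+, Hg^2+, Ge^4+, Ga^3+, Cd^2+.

Tabulating Z and e⁻: Ge^4+ (Z=32, 28 e⁻), Ga^3+ (Z=31, 28 e⁻), Zn^2+ (Z=30, 28 e⁻), Cd^2+ (Z=48, 46 e⁻), Hg^2+ (Z=80, 78 e⁻). Ge^4+ < Ga^3+ (both 28 e⁻, Z=32>31); Ga^3+ < Zn^2+ (both 28 e⁻, Z=31>30); Zn^2+ < Cd^2+ (same group, period 4 vs 5); Cd^2+ < Hg^2+ (same group, 1 shell fewer).

Hg^2+ > Cd^2+ > Zn^2+ > Ga^3+ > Ge^4+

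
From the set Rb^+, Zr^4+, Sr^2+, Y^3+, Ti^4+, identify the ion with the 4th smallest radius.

Sr^2+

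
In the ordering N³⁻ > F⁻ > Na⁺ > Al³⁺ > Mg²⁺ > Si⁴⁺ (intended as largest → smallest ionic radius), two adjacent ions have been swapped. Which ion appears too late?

Mg²⁺

Compare adjacent ions: both have 10 electrons but Z(Al)=13 > Z(Mg)=12, so Al³⁺ should be the smaller of the two — yet in this decreasing list Al³⁺ sits before Mg²⁺. Nothing else is reversed, so Mg²⁺ should move one place to the left.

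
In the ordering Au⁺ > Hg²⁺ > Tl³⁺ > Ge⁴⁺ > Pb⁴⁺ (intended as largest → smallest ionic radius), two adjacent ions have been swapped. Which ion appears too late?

Scanning neighbour by neighbour, only Ge⁴⁺/Pb⁴⁺ violates a trend: same group and charge — period 4 sits above period 6, so Ge⁴⁺ is smaller. That makes Pb⁴⁺ the one sitting a position late relative to where it belongs.

Pb⁴⁺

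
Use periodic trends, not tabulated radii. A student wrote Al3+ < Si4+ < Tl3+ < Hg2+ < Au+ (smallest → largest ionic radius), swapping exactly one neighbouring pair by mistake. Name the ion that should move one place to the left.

Compare adjacent ions: Si4+ and Al3+ share 10 electrons; the higher nuclear charge on Si (Z=14) contracts it more, so Si4+ < Al3+ — yet in this increasing list Al3+ sits before Si4+. Nothing else is reversed, so Si4+ should move one place to the left.

Si4+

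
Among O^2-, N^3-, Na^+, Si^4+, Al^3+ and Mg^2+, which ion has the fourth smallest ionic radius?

Na^+

Isoelectronic series (10 e⁻ each). Size is set by nuclear charge: more protons means a smaller ion. Si^4+ (Z=14), Al^3+ (Z=13), Mg^2+ (Z=12), Na^+ (Z=11), O^2- (Z=8), N^3- (Z=7).
That gives Si^4+ < Al^3+ < Mg^2+ < Na^+ < O^2- < N^3-. From the smallest end, number 4 is Na^+.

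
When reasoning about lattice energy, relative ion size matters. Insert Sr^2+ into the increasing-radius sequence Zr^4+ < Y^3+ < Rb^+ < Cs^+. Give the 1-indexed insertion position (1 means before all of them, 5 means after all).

Electron counts and nuclear charges: Zr^4+: 36 e⁻, Z=40, Y^3+: 36 e⁻, Z=39, Sr^2+: 36 e⁻, Z=38, Rb^+: 36 e⁻, Z=37, Cs^+: 54 e⁻, Z=55. Zr^4+ < Y^3+ (both 36 e⁻, Z=40>39); Y^3+ < Sr^2+ (both 36 e⁻, Z=39>38); Sr^2+ < Rb^+ (both 36 e⁻, Z=38>37); Rb^+ < Cs^+ (same group, period 5 vs 6).
Putting Sr^2+ in gives Zr^4+ < Y^3+ < Sr^2+ < Rb^+ < Cs^+; it lands at slot 3.

3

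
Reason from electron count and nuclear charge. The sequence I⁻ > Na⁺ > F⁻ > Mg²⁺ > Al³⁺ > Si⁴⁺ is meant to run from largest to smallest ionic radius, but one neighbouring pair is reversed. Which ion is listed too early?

Check each adjacent pair. Na⁺ and F⁻ are reversed: Na⁺ and F⁻ share 10 electrons; the higher nuclear charge on Na (Z=11) contracts it more, so Na⁺ < F⁻. No other neighbouring pair contradicts the periodic trends, so Na⁺ is the ion listed too early.

Na⁺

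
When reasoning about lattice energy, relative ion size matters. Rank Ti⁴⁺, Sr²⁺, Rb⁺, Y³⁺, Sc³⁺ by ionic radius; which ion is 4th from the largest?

Tabulating Z and e⁻: Ti⁴⁺: 18 e⁻, Z=22, Sc³⁺: 18 e⁻, Z=21, Y³⁺: 36 e⁻, Z=39, Sr²⁺: 36 e⁻, Z=38, Rb⁺: 36 e⁻, Z=37. Ti⁴⁺ < Sc³⁺ (isoelectronic, higher Z=22 is smaller); Sc³⁺ < Y³⁺ (same group, period 4 vs 5); Y³⁺ < Sr²⁺ (isoelectronic, higher Z=39 is smaller); Sr²⁺ < Rb⁺ (both 36 e⁻, Z=38>37).
Full ascending order: Ti⁴⁺ < Sc³⁺ < Y³⁺ < Sr²⁺ < Rb⁺. Counting from the largest, position 4 is Sc³⁺.

Sc³⁺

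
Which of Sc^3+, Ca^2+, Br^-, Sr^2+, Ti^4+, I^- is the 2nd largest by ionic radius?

Work out protons and electrons: Ti^4+ has 18 e⁻ (Z=22), Sc^3+ has 18 e⁻ (Z=21), Ca^2+ has 18 e⁻ (Z=20), Sr^2+ has 36 e⁻ (Z=38), Br^- has 36 e⁻ (Z=35), I^- has 54 e⁻ (Z=53). Ti^4+ < Sc^3+ (isoelectronic, higher Z=22 is smaller); Sc^3+ < Ca^2+ (both 18 e⁻, Z=21>20); Ca^2+ < Sr^2+ (same group, period 4 vs 5); Sr^2+ < Br^- (both 36 e⁻, Z=38>35); Br^- < I^- (same group, period 4 vs 5).
So the order is Ti^4+ < Sc^3+ < Ca^2+ < Sr^2+ < Br^- < I^-; the 2nd-largest ion is Br^-.

Br^-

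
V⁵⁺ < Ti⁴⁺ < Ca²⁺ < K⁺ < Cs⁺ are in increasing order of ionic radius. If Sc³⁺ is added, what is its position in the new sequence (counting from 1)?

3

V⁵⁺: 18 e⁻, Z=23, Ti⁴⁺: 18 e⁻, Z=22, Sc³⁺: 18 e⁻, Z=21, Ca²⁺: 18 e⁻, Z=20, K⁺: 18 e⁻, Z=19, Cs⁺: 54 e⁻, Z=55. V⁵⁺ < Ti⁴⁺ (both 18 e⁻, Z=23>22); Ti⁴⁺ < Sc³⁺ (both 18 e⁻, Z=22>21); Sc³⁺ < Ca²⁺ (both 18 e⁻, Z=21>20); Ca²⁺ < K⁺ (isoelectronic, higher Z=20 is smaller); K⁺ < Cs⁺ (same group, 2 shells fewer).
With Sc³⁺ included the full order is V⁵⁺ < Ti⁴⁺ < Sc³⁺ < Ca²⁺ < K⁺ < Cs⁺, so it takes position 3.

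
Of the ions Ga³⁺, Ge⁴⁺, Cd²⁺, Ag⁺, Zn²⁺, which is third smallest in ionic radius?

Work out protons and electrons: Ge⁴⁺ (Z=32, 28 e⁻), Ga³⁺ (Z=31, 28 e⁻), Zn²⁺ (Z=30, 28 e⁻), Cd²⁺ (Z=48, 46 e⁻), Ag⁺ (Z=47, 46 e⁻). Ge⁴⁺ < Ga³⁺ (both 28 e⁻, Z=32>31); Ga³⁺ < Zn²⁺ (both 28 e⁻, Z=31>30); Zn²⁺ < Cd²⁺ (same group, 1 shell fewer); Cd²⁺ < Ag⁺ (isoelectronic, higher Z=48 is smaller).
That gives Ge⁴⁺ < Ga³⁺ < Zn²⁺ < Cd²⁺ < Ag⁺. From the smallest end, number 3 is Zn²⁺.

Zn²⁺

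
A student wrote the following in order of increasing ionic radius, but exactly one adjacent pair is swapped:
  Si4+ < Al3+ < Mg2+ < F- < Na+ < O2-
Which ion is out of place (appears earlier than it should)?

Scanning neighbour by neighbour, only F-/Na+ violates a trend: they are isoelectronic (10 e⁻) and Na has more protons than F (11 vs 9), making Na+ smaller. That makes F- the one sitting a position early relative to where it belongs.

F-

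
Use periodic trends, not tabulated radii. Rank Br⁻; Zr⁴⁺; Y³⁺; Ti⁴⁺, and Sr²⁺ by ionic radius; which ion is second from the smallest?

Electron counts and nuclear charges: Ti⁴⁺: 18 e⁻, Z=22, Zr⁴⁺: 36 e⁻, Z=40, Y³⁺: 36 e⁻, Z=39, Sr²⁺: 36 e⁻, Z=38, Br⁻: 36 e⁻, Z=35. Ti⁴⁺ < Zr⁴⁺ (same group, period 4 vs 5); Zr⁴⁺ < Y³⁺ (isoelectronic, higher Z=40 is smaller); Y³⁺ < Sr²⁺ (isoelectronic, higher Z=39 is smaller); Sr²⁺ < Br⁻ (isoelectronic, higher Z=38 is smaller).
Full ascending order: Ti⁴⁺ < Zr⁴⁺ < Y³⁺ < Sr²⁺ < Br⁻. Counting from the smallest, position 2 is Zr⁴⁺.

Zr⁴⁺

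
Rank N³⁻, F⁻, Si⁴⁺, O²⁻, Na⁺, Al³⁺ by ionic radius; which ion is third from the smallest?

Isoelectronic series (10 e⁻ each). Size is set by nuclear charge: more protons means a smaller ion. Si⁴⁺ (Z=14), Al³⁺ (Z=13), Na⁺ (Z=11), F⁻ (Z=9), O²⁻ (Z=8), N³⁻ (Z=7).
So the order is Si⁴⁺ < Al³⁺ < Na⁺ < F⁻ < O²⁻ < N³⁻; the 3rd-smallest ion is Na⁺.

Na⁺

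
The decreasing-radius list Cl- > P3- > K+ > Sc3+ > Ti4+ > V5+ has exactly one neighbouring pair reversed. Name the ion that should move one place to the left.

P3-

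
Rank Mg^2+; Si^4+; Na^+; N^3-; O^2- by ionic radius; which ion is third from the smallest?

Isoelectronic series (10 e⁻ each). Size is set by nuclear charge: more protons means a smaller ion. Si^4+ (Z=14), Mg^2+ (Z=12), Na^+ (Z=11), O^2- (Z=8), N^3- (Z=7).
Ordering: Si^4+ < Mg^2+ < Na^+ < O^2- < N^3-. The third smallest is Na^+.

Na^+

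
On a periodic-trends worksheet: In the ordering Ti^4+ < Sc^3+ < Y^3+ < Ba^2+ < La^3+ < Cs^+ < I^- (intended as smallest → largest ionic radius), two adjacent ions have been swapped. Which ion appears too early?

Ba^2+

Scanning neighbour by neighbour, only Ba^2+/La^3+ violates a trend: they are isoelectronic (54 e⁻) and La has more protons than Ba (57 vs 56), making La^3+ smaller. That makes Ba^2+ the one sitting a position early relative to where it belongs.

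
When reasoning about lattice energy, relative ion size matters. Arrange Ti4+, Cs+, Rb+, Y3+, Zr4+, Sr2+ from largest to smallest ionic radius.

Cs+ > Rb+ > Sr2+ > Y3+ > Zr4+ > Ti4+

Work out protons and electrons: Ti4+ (Z=22, 18 e⁻), Zr4+ (Z=40, 36 e⁻), Y3+ (Z=39, 36 e⁻), Sr2+ (Z=38, 36 e⁻), Rb+ (Z=37, 36 e⁻), Cs+ (Z=55, 54 e⁻). Ti4+ < Zr4+ (same group, period 4 vs 5); Zr4+ < Y3+ (isoelectronic, higher Z=40 is smaller); Y3+ < Sr2+ (isoelectronic, higher Z=39 is smaller); Sr2+ < Rb+ (isoelectronic, higher Z=38 is smaller); Rb+ < Cs+ (same group, 1 shell fewer).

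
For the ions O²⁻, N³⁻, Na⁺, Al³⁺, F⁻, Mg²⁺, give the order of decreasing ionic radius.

N³⁻ > O²⁻ > F⁻ > Na⁺ > Mg²⁺ > Al³⁺

Each ion has 10 electrons. The ranking follows nuclear charge in reverse — greater Z gives a smaller radius. Al³⁺ (Z=13), Mg²⁺ (Z=12), Na⁺ (Z=11), F⁻ (Z=9), O²⁻ (Z=8), N³⁻ (Z=7).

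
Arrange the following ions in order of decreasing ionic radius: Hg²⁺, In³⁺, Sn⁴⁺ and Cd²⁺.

Hg²⁺ > Cd²⁺ > In³⁺ > Sn⁴⁺

Work out protons and electrons: Sn⁴⁺ (Z=50, 46 e⁻), In³⁺ (Z=49, 46 e⁻), Cd²⁺ (Z=48, 46 e⁻), Hg²⁺ (Z=80, 78 e⁻). Sn⁴⁺ < In³⁺ (isoelectronic, higher Z=50 is smaller); In³⁺ < Cd²⁺ (isoelectronic, higher Z=49 is smaller); Cd²⁺ < Hg²⁺ (same group, 1 shell fewer).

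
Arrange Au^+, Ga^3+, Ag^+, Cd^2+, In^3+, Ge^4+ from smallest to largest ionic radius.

Ge^4+ < Ga^3+ < In^3+ < Cd^2+ < Ag^+ < Au^+

First list Z and electron count for each: Ge^4+ has 28 e⁻ (Z=32), Ga^3+ has 28 e⁻ (Z=31), In^3+ has 46 e⁻ (Z=49), Cd^2+ has 46 e⁻ (Z=48), Ag^+ has 46 e⁻ (Z=47), Au^+ has 78 e⁻ (Z=79). Ge^4+ < Ga^3+ (isoelectronic, higher Z=32 is smaller); Ga^3+ < In^3+ (same group, 1 shell fewer); In^3+ < Cd^2+ (both 46 e⁻, Z=49>48); Cd^2+ < Ag^+ (both 46 e⁻, Z=48>47); Ag^+ < Au^+ (same group, period 5 vs 6).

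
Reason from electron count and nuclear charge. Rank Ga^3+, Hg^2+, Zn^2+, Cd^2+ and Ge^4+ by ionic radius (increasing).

Ge^4+ < Ga^3+ < Zn^2+ < Cd^2+ < Hg^2+

Tabulating Z and e⁻: Ge^4+ (Z=32, 28 e⁻), Ga^3+ (Z=31, 28 e⁻), Zn^2+ (Z=30, 28 e⁻), Cd^2+ (Z=48, 46 e⁻), Hg^2+ (Z=80, 78 e⁻). Ge^4+ < Ga^3+ (isoelectronic, higher Z=32 is smaller); Ga^3+ < Zn^2+ (isoelectronic, higher Z=31 is smaller); Zn^2+ < Cd^2+ (same group, 1 shell fewer); Cd^2+ < Hg^2+ (same group, period 5 vs 6).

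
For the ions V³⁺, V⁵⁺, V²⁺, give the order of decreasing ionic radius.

Same element, different charge: the more highly charged cation has fewer electrons and a greater effective nuclear charge per electron, making V⁵⁺ the smallest.

V²⁺ > V³⁺ > V⁵⁺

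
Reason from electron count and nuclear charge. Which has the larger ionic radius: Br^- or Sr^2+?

Br^-

Isoelectronic series (36 e⁻ each). Size is set by nuclear charge: more protons means a smaller ion. Sr^2+ (Z=38), Br^- (Z=35).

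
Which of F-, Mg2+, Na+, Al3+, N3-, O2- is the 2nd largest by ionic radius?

O2-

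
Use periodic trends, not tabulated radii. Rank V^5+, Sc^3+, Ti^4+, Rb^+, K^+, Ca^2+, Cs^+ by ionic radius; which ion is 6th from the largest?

Work out protons and electrons: V^5+ (Z=23, 18 e⁻), Ti^4+ (Z=22, 18 e⁻), Sc^3+ (Z=21, 18 e⁻), Ca^2+ (Z=20, 18 e⁻), K^+ (Z=19, 18 e⁻), Rb^+ (Z=37, 36 e⁻), Cs^+ (Z=55, 54 e⁻). V^5+ < Ti^4+ (both 18 e⁻, Z=23>22); Ti^4+ < Sc^3+ (isoelectronic, higher Z=22 is smaller); Sc^3+ < Ca^2+ (isoelectronic, higher Z=21 is smaller); Ca^2+ < K^+ (both 18 e⁻, Z=20>19); K^+ < Rb^+ (same group, 1 shell fewer); Rb^+ < Cs^+ (same group, 1 shell fewer).
That gives V^5+ < Ti^4+ < Sc^3+ < Ca^2+ < K^+ < Rb^+ < Cs^+. From the largest end, number 6 is Ti^4+.

Ti^4+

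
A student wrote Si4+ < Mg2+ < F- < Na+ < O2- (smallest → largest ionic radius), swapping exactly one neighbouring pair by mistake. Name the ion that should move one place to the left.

Scanning neighbour by neighbour, only F-/Na+ violates a trend: Na+ and F- share 10 electrons; the higher nuclear charge on Na (Z=11) contracts it more, so Na+ < F-. That makes Na+ the one sitting a position late relative to where it belongs.

Na+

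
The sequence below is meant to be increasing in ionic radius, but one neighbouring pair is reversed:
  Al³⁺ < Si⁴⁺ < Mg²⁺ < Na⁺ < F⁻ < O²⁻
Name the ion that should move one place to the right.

Scanning neighbour by neighbour, only Al³⁺/Si⁴⁺ violates a trend: both have 10 electrons but Z(Si)=14 > Z(Al)=13, so Si⁴⁺ should be the smaller of the two. That makes Al³⁺ the one sitting a position early relative to where it belongs.

Al³⁺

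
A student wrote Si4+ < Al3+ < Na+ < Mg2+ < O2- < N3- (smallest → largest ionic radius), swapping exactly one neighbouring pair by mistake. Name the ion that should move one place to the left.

Mg2+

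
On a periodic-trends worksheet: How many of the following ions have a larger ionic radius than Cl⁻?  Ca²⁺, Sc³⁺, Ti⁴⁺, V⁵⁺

0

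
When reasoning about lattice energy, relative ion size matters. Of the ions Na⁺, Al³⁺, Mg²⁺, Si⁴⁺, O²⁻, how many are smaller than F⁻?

4

Each ion has 10 electrons. The ranking follows nuclear charge in reverse — greater Z gives a smaller radius. Si⁴⁺ (Z=14), Al³⁺ (Z=13), Mg²⁺ (Z=12), Na⁺ (Z=11), F⁻ (Z=9), O²⁻ (Z=8).
Relative to F⁻, the ions that are smaller are Si⁴⁺, Al³⁺, Mg²⁺, Na⁺. That's 4.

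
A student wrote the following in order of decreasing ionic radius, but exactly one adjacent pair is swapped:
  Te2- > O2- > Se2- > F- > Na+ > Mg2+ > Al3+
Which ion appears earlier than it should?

O2-

Compare adjacent ions: O2- and Se2- are in one column with the same charge; the lighter period-2 ion has 2 fewer shells and is smaller — yet in this decreasing list O2- sits before Se2-. Nothing else is reversed, so O2- should move one place to the right.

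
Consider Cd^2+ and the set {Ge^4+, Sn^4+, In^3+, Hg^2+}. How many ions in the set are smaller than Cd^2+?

Work out protons and electrons: Ge^4+ (Z=32, 28 e⁻), Sn^4+ (Z=50, 46 e⁻), In^3+ (Z=49, 46 e⁻), Cd^2+ (Z=48, 46 e⁻), Hg^2+ (Z=80, 78 e⁻). Ge^4+ < Sn^4+ (same group, 1 shell fewer); Sn^4+ < In^3+ (both 46 e⁻, Z=50>49); In^3+ < Cd^2+ (both 46 e⁻, Z=49>48); Cd^2+ < Hg^2+ (same group, 1 shell fewer).
Relative to Cd^2+, the ions that are smaller are Ge^4+, Sn^4+, In^3+. So 3 are smaller.

3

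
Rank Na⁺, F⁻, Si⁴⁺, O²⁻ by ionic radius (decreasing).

O²⁻ > F⁻ > Na⁺ > Si⁴⁺

These species are isoelectronic with 10 electrons. The only difference is the number of protons: Si⁴⁺ (Z=14), Na⁺ (Z=11), F⁻ (Z=9), O²⁻ (Z=8). The strongest nuclear pull (Si⁴⁺) gives the smallest ion.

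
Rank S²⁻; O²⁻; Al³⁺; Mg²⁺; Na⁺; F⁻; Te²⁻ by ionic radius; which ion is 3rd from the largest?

O²⁻

Al³⁺: 10 e⁻, Z=13, Mg²⁺: 10 e⁻, Z=12, Na⁺: 10 e⁻, Z=11, F⁻: 10 e⁻, Z=9, O²⁻: 10 e⁻, Z=8, S²⁻: 18 e⁻, Z=16, Te²⁻: 54 e⁻, Z=52. Al³⁺ < Mg²⁺ (isoelectronic, higher Z=13 is smaller); Mg²⁺ < Na⁺ (both 10 e⁻, Z=12>11); Na⁺ < F⁻ (both 10 e⁻, Z=11>9); F⁻ < O²⁻ (isoelectronic, higher Z=9 is smaller); O²⁻ < S²⁻ (same group, 1 shell fewer); S²⁻ < Te²⁻ (same group, period 3 vs 5).
Full ascending order: Al³⁺ < Mg²⁺ < Na⁺ < F⁻ < O²⁻ < S²⁻ < Te²⁻. Counting from the largest, position 3 is O²⁻.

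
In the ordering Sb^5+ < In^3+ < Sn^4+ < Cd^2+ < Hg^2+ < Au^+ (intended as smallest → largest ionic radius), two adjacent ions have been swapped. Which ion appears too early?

Compare adjacent ions: they are isoelectronic (46 e⁻) and Sn has more protons than In (50 vs 49), making Sn^4+ smaller — yet in this increasing list In^3+ sits before Sn^4+. Nothing else is reversed, so In^3+ should move one place to the right.

In^3+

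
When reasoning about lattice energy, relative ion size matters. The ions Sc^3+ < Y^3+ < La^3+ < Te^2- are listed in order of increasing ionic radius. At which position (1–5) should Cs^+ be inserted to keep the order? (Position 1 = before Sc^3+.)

4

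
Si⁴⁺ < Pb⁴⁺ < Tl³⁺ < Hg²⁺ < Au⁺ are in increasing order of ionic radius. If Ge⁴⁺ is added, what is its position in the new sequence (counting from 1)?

2

Electron counts and nuclear charges: Si⁴⁺: 10 e⁻, Z=14, Ge⁴⁺: 28 e⁻, Z=32, Pb⁴⁺: 78 e⁻, Z=82, Tl³⁺: 78 e⁻, Z=81, Hg²⁺: 78 e⁻, Z=80, Au⁺: 78 e⁻, Z=79. Si⁴⁺ < Ge⁴⁺ (same group, period 3 vs 4); Ge⁴⁺ < Pb⁴⁺ (same group, 2 shells fewer); Pb⁴⁺ < Tl³⁺ (isoelectronic, higher Z=82 is smaller); Tl³⁺ < Hg²⁺ (isoelectronic, higher Z=81 is smaller); Hg²⁺ < Au⁺ (isoelectronic, higher Z=80 is smaller).
Putting Ge⁴⁺ in gives Si⁴⁺ < Ge⁴⁺ < Pb⁴⁺ < Tl³⁺ < Hg²⁺ < Au⁺; it lands at slot 2.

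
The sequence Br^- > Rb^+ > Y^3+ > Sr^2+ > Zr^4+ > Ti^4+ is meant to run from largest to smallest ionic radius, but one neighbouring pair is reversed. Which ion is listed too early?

Y^3+

Compare adjacent ions: Y^3+ and Sr^2+ share 36 electrons; the higher nuclear charge on Y (Z=39) contracts it more, so Y^3+ < Sr^2+ — yet in this decreasing list Y^3+ sits before Sr^2+. Nothing else is reversed, so Y^3+ should move one place to the right.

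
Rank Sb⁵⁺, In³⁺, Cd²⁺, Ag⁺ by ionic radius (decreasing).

Ag⁺ > Cd²⁺ > In³⁺ > Sb⁵⁺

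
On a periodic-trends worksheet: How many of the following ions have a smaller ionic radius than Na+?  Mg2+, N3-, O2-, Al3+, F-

2

Each ion has 10 electrons. The ranking follows nuclear charge in reverse — greater Z gives a smaller radius. Al3+ (Z=13), Mg2+ (Z=12), Na+ (Z=11), F- (Z=9), O2- (Z=8), N3- (Z=7).
Placing each against Na+: smaller — Al3+, Mg2+; larger — F-, O2-, N3-. Count: 2.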